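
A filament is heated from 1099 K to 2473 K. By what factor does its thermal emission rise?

ratio ≈ 25.6

P ∝ T⁴, so the ratio is (2473/1099)⁴ = (2.250)⁴ = 25.6.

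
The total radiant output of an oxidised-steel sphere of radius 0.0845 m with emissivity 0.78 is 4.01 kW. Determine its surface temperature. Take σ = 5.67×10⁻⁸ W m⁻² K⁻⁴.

A = 4πr² = 4π × (0.0845)² = 0.0897 m².
From P = εσAT⁴, T = (P / εσA)^(1/4) = (4010 / (0.78 × 5.67×10⁻⁸ × 0.0897))^(1/4).
T = (1.01×10^12)^(1/4) = 1000 K.

T ≈ 1000 K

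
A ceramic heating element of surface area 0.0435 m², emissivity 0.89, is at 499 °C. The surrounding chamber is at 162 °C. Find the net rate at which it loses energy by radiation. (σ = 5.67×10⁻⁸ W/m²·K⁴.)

Q ≈ 701 W

Convert: 499 °C = 772 K; 162 °C = 435 K.
Q = εσA(T⁴ − T_s⁴). T⁴ − T_s⁴ = (772)⁴ − (435)⁴ = 3.55×10^11 − 3.58×10^10 = 3.19×10^11 K⁴.
Q = 0.89 × 5.67×10⁻⁸ × 0.0435 × 3.19×10^11 = 701 W.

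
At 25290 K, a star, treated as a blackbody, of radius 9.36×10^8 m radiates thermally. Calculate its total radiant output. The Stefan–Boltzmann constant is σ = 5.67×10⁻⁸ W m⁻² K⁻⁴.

A = 4πr² = 4π × (9.36×10^8)² = 1.10×10^19 m².
P = σAT⁴ = 5.67×10⁻⁸ × 1.10×10^19 × (25290)⁴ = 5.67×10⁻⁸ × 1.10×10^19 × 4.09×10^17.
P = 2.55×10^29 W.

P ≈ 2.55×10^29 W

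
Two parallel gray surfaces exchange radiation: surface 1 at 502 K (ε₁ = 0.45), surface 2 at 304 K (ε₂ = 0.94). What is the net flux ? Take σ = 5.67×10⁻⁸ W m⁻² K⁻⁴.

For two large parallel gray plates, q = σ(T₁⁴ − T₂⁴) / (1/ε₁ + 1/ε₂ − 1).
1/ε₁ + 1/ε₂ − 1 = 1/0.45 + 1/0.94 − 1 = 2.286.
T₁⁴ − T₂⁴ = 6.35×10^10 − 8.54×10^9 = 5.50×10^10 K⁴.
q = 5.67×10⁻⁸ × 5.50×10^10 / 2.286 = 1360 W/m².

q ≈ 1360 W/m²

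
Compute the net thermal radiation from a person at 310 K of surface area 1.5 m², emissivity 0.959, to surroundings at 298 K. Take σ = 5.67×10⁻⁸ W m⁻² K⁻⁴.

Q ≈ 110 W

Q = εσA(T⁴ − T_s⁴). T⁴ − T_s⁴ = (310)⁴ − (298)⁴ = 9.24×10^9 − 7.89×10^9 = 1.35×10^9 K⁴.
Q = 0.959 × 5.67×10⁻⁸ × 1.50 × 1.35×10^9 = 110 W.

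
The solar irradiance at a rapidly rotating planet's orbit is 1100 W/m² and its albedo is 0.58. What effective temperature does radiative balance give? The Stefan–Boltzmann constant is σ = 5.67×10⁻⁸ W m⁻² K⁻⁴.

T ≈ 212 K

Power absorbed = (1−a)S·πR²; power emitted = 4πR²σT⁴. Equating and cancelling πR²:
T = ((1−a)S / 4σ)^(1/4) = (462 / (4 × 5.67×10⁻⁸))^(1/4) = (2.04×10^9)^(1/4).
T = 212 K.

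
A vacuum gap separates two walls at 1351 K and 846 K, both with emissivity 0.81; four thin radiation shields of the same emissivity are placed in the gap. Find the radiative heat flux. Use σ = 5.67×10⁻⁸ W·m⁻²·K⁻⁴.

q ≈ 21800 W/m²

Each of the 5 gaps contributes resistance (2/ε − 1) = 2/0.81 − 1 = 1.469; total = 7.346.
q = σ(T₁⁴ − T₂⁴) / 7.346 = 5.67×10⁻⁸ × 2.82×10^12 / 7.346 = 21800 W/m².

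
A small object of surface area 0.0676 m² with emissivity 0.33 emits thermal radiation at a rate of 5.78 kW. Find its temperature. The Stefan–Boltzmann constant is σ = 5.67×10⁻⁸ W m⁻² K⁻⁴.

From P = εσAT⁴, T = (P / εσA)^(1/4) = (5780 / (0.33 × 5.67×10⁻⁸ × 0.0676))^(1/4).
T = (4.57×10^12)^(1/4) = 1460 K.

T ≈ 1460 K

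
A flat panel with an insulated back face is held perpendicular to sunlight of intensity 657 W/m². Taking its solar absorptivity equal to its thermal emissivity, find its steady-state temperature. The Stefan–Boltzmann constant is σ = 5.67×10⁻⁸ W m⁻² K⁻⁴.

Absorbed flux αS = emitted flux εσT⁴ (one radiating face); with α = ε, T = (S/σ)^(1/4).
T = (657 / 5.67×10⁻⁸)^(1/4) = (1.16×10^10)^(1/4).
T = 328 K.

T ≈ 328 K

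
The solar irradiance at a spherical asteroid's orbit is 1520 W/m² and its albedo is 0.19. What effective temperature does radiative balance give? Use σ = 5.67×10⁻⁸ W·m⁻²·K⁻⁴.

T ≈ 271 K

Power absorbed = (1−a)S·πR²; power emitted = 4πR²σT⁴. Equating and cancelling πR²:
T = ((1−a)S / 4σ)^(1/4) = (1230 / (4 × 5.67×10⁻⁸))^(1/4) = (5.43×10^9)^(1/4).
T = 271 K.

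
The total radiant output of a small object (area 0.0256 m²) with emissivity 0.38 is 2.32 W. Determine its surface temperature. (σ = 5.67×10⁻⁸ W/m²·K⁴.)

T ≈ 255 K

From P = εσAT⁴, T = (P / εσA)^(1/4) = (2.32 / (0.38 × 5.67×10⁻⁸ × 0.0256))^(1/4).
T = (4.21×10^9)^(1/4) = 255 K.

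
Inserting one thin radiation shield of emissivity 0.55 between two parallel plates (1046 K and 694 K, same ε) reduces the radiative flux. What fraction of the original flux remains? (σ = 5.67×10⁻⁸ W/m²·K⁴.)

With N identical shields there are N+1 = 2 gaps in series, each with the same radiative resistance, so the flux falls to 1/(N+1) of its unshielded value.

ratio ≈ 0.500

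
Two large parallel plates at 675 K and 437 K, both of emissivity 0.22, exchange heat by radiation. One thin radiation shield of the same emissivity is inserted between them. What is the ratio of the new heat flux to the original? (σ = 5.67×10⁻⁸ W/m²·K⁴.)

With N identical shields there are N+1 = 2 gaps in series, each with the same radiative resistance, so the flux falls to 1/(N+1) of its unshielded value.

ratio ≈ 0.500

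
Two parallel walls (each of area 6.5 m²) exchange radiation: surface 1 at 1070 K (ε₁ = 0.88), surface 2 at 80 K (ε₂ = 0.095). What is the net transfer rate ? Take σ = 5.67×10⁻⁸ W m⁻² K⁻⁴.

For two large parallel gray plates, q = σ(T₁⁴ − T₂⁴) / (1/ε₁ + 1/ε₂ − 1).
1/ε₁ + 1/ε₂ − 1 = 1/0.88 + 1/0.095 − 1 = 10.66.
T₁⁴ − T₂⁴ = 1.31×10^12 − 4.10×10^7 = 1.31×10^12 K⁴.
q = 5.67×10⁻⁸ × 1.31×10^12 / 10.66 = 6970 W/m².
Q = q·A = 6970 × 6.5 = 45300 W.

Q ≈ 45300 W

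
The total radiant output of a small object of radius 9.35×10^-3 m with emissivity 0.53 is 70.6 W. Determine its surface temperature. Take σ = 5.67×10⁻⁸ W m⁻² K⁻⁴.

T ≈ 1210 K

A = 4πr² = 4π × (9.35×10^-3)² = 1.10×10^-3 m².
From P = εσAT⁴, T = (P / εσA)^(1/4) = (70.6 / (0.53 × 5.67×10⁻⁸ × 1.10×10^-3))^(1/4).
T = (2.14×10^12)^(1/4) = 1210 K.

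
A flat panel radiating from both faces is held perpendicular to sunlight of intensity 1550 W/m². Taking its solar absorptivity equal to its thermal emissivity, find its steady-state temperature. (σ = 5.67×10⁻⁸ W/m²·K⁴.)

Absorbed flux αS = emitted flux 2εσT⁴ per unit area; with α = ε this gives T = (S/2σ)^(1/4).
T = (1550 / (2 × 5.67×10⁻⁸))^(1/4) = (1.37×10^10)^(1/4).
T = 342 K.

T ≈ 342 K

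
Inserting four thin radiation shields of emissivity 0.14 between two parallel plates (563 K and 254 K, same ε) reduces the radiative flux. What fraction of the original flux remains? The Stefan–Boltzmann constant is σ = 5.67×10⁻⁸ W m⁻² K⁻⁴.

With N identical shields there are N+1 = 5 gaps in series, each with the same radiative resistance, so the flux falls to 1/(N+1) of its unshielded value.

ratio ≈ 0.200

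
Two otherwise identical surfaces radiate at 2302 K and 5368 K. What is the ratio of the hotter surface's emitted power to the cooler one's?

P ∝ T⁴, so the ratio is (5368/2302)⁴ = (2.332)⁴ = 29.6.

ratio ≈ 29.6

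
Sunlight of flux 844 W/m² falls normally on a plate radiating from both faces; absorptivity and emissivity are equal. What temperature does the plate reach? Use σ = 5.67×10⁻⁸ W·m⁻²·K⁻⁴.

Absorbed flux αS = emitted flux 2εσT⁴ per unit area; with α = ε this gives T = (S/2σ)^(1/4).
T = (844 / (2 × 5.67×10⁻⁸))^(1/4) = (7.44×10^9)^(1/4).
T = 294 K.

T ≈ 294 K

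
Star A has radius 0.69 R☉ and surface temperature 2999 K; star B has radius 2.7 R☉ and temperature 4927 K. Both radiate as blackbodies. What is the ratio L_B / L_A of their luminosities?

L = 4πR²σT⁴ ∝ R²T⁴, so L_B/L_A = (2.7/0.69)² × (4927/2999)⁴ = 15.3 × 7.28 = 112.

L_B/L_A ≈ 112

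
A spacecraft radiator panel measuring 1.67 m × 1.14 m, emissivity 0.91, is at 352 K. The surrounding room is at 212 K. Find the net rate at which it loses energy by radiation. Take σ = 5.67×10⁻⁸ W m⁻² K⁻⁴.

A = 1.67 × 1.14 = 1.90 m².
Q = εσA(T⁴ − T_s⁴). T⁴ − T_s⁴ = (352)⁴ − (212)⁴ = 1.54×10^10 − 2.02×10^9 = 1.33×10^10 K⁴.
Q = 0.91 × 5.67×10⁻⁸ × 1.90 × 1.33×10^10 = 1310 W.

Q ≈ 1310 W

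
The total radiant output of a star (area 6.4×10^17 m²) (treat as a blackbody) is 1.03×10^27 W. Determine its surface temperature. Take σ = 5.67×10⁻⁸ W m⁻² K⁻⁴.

T ≈ 13000 K

From P = σAT⁴, T = (P / σA)^(1/4) = (1.03×10^27 / (5.67×10⁻⁸ × 6.40×10^17))^(1/4).
T = (2.84×10^16)^(1/4) = 13000 K.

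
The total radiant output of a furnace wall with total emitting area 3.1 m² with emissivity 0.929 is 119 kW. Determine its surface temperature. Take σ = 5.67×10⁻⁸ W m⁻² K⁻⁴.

From P = εσAT⁴, T = (P / εσA)^(1/4) = (1.19×10^5 / (0.929 × 5.67×10⁻⁸ × 3.10))^(1/4).
T = (7.29×10^11)^(1/4) = 924 K.

T ≈ 924 K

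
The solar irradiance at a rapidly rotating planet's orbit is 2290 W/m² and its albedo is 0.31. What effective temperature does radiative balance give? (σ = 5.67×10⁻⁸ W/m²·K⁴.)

T ≈ 289 K

Power absorbed = (1−a)S·πR²; power emitted = 4πR²σT⁴. Equating and cancelling πR²:
T = ((1−a)S / 4σ)^(1/4) = (1580 / (4 × 5.67×10⁻⁸))^(1/4) = (6.97×10^9)^(1/4).
T = 289 K.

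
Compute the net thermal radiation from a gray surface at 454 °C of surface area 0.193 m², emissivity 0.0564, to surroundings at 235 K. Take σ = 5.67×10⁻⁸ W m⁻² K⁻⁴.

Convert: 454 °C = 727 K.
Q = εσA(T⁴ − T_s⁴). T⁴ − T_s⁴ = (727)⁴ − (235)⁴ = 2.79×10^11 − 3.05×10^9 = 2.76×10^11 K⁴.
Q = 0.0564 × 5.67×10⁻⁸ × 0.193 × 2.76×10^11 = 171 W.

Q ≈ 171 W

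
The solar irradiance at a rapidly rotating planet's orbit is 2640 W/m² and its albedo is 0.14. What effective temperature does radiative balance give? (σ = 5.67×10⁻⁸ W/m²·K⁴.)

Power absorbed = (1−a)S·πR²; power emitted = 4πR²σT⁴. Equating and cancelling πR²:
T = ((1−a)S / 4σ)^(1/4) = (2270 / (4 × 5.67×10⁻⁸))^(1/4) = (1.00×10^10)^(1/4).
T = 316 K.

T ≈ 316 K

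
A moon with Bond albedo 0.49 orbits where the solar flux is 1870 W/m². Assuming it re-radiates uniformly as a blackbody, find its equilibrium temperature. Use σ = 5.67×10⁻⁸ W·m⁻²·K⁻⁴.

Power absorbed = (1−a)S·πR²; power emitted = 4πR²σT⁴. Equating and cancelling πR²:
T = ((1−a)S / 4σ)^(1/4) = (954 / (4 × 5.67×10⁻⁸))^(1/4) = (4.21×10^9)^(1/4).
T = 255 K.

T ≈ 255 K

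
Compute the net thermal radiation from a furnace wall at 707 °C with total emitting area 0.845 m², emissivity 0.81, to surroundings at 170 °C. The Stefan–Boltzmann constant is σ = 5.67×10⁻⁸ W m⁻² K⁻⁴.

Convert: 707 °C = 980 K; 170 °C = 443 K.
Q = εσA(T⁴ − T_s⁴). T⁴ − T_s⁴ = (980)⁴ − (443)⁴ = 9.22×10^11 − 3.85×10^10 = 8.84×10^11 K⁴.
Q = 0.81 × 5.67×10⁻⁸ × 0.845 × 8.84×10^11 = 34300 W.

Q ≈ 34300 W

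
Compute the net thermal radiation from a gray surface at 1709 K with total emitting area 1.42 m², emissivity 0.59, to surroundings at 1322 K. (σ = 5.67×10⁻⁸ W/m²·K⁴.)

Q ≈ 2.60×10^5 W

Q = εσA(T⁴ − T_s⁴). T⁴ − T_s⁴ = (1709)⁴ − (1322)⁴ = 8.53×10^12 − 3.05×10^12 = 5.48×10^12 K⁴.
Q = 0.59 × 5.67×10⁻⁸ × 1.42 × 5.48×10^12 = 2.60×10^5 W.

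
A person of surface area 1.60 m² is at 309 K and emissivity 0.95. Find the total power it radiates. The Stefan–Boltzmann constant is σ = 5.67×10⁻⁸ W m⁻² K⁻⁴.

P = εσAT⁴ = 0.95 × 5.67×10⁻⁸ × 1.60 × (309)⁴ = 0.95 × 5.67×10⁻⁸ × 1.60 × 9.12×10^9.
P = 786 W.

P ≈ 786 W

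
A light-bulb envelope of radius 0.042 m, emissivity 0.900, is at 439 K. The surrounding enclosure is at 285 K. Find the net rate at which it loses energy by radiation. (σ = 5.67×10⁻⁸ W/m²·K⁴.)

A = 4πr² = 4π × (0.042)² = 0.0222 m².
Q = εσA(T⁴ − T_s⁴). T⁴ − T_s⁴ = (439)⁴ − (285)⁴ = 3.71×10^10 − 6.60×10^9 = 3.05×10^10 K⁴.
Q = 0.900 × 5.67×10⁻⁸ × 0.0222 × 3.05×10^10 = 34.6 W.

Q ≈ 34.6 W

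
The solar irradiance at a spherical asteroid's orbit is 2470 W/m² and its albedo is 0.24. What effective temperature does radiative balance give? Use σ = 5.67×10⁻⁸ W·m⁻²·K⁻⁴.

Power absorbed = (1−a)S·πR²; power emitted = 4πR²σT⁴. Equating and cancelling πR²:
T = ((1−a)S / 4σ)^(1/4) = (1880 / (4 × 5.67×10⁻⁸))^(1/4) = (8.28×10^9)^(1/4).
T = 302 K.

T ≈ 302 K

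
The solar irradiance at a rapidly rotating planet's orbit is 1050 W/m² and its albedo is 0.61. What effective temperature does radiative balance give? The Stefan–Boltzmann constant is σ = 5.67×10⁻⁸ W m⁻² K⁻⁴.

T ≈ 206 K

Power absorbed = (1−a)S·πR²; power emitted = 4πR²σT⁴. Equating and cancelling πR²:
T = ((1−a)S / 4σ)^(1/4) = (410 / (4 × 5.67×10⁻⁸))^(1/4) = (1.81×10^9)^(1/4).
T = 206 K.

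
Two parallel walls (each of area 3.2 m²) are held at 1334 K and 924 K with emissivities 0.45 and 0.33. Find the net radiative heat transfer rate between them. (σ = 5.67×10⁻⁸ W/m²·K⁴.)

For two large parallel gray plates, q = σ(T₁⁴ − T₂⁴) / (1/ε₁ + 1/ε₂ − 1).
1/ε₁ + 1/ε₂ − 1 = 1/0.45 + 1/0.33 − 1 = 4.253.
T₁⁴ − T₂⁴ = 3.17×10^12 − 7.29×10^11 = 2.44×10^12 K⁴.
q = 5.67×10⁻⁸ × 2.44×10^12 / 4.253 = 32500 W/m².
Q = q·A = 32500 × 3.2 = 1.04×10^5 W.

Q ≈ 1.04×10^5 W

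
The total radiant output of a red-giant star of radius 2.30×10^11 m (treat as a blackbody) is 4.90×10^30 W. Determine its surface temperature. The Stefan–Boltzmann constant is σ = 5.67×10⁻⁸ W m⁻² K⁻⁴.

A = 4πr² = 4π × (2.30×10^11)² = 6.65×10^23 m².
From P = σAT⁴, T = (P / σA)^(1/4) = (4.90×10^30 / (5.67×10⁻⁸ × 6.65×10^23))^(1/4).
T = (1.30×10^14)^(1/4) = 3380 K.

T ≈ 3380 K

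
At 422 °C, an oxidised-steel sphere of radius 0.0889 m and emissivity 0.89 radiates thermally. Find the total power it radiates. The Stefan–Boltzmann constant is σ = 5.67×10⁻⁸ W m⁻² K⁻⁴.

P ≈ 1170 W

A = 4πr² = 4π × (0.0889)² = 0.0993 m².
422 °C = 695 K.
Stefan–Boltzmann: P = εσAT⁴ = 0.89 × 5.67×10⁻⁸ × 0.0993 × (695)⁴ = 0.89 × 5.67×10⁻⁸ × 0.0993 × 2.33×10^11.
P = 1170 W.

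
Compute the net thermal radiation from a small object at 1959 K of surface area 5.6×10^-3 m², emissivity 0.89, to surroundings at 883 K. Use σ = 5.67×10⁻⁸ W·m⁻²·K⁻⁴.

Q ≈ 3990 W

Q = εσA(T⁴ − T_s⁴). T⁴ − T_s⁴ = (1959)⁴ − (883)⁴ = 1.47×10^13 − 6.08×10^11 = 1.41×10^13 K⁴.
Q = 0.89 × 5.67×10⁻⁸ × 5.60×10^-3 × 1.41×10^13 = 3990 W.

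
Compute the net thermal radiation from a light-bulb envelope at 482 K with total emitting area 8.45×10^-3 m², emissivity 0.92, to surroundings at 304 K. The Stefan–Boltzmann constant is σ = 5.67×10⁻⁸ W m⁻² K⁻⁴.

Q = εσA(T⁴ − T_s⁴). T⁴ − T_s⁴ = (482)⁴ − (304)⁴ = 5.40×10^10 − 8.54×10^9 = 4.54×10^10 K⁴.
Q = 0.92 × 5.67×10⁻⁸ × 8.45×10^-3 × 4.54×10^10 = 20.0 W.

Q ≈ 20.0 W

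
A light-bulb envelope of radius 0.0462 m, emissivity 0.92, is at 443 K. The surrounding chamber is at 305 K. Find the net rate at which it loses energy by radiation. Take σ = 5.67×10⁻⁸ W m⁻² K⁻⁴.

A = 4πr² = 4π × (0.0462)² = 0.0268 m².
Q = εσA(T⁴ − T_s⁴). T⁴ − T_s⁴ = (443)⁴ − (305)⁴ = 3.85×10^10 − 8.65×10^9 = 2.99×10^10 K⁴.
Q = 0.92 × 5.67×10⁻⁸ × 0.0268 × 2.99×10^10 = 41.8 W.

Q ≈ 41.8 W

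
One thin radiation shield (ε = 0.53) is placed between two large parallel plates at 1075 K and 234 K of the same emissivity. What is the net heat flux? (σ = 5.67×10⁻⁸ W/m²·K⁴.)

Each of the 2 gaps contributes resistance (2/ε − 1) = 2/0.53 − 1 = 2.774; total = 5.547.
q = σ(T₁⁴ − T₂⁴) / 5.547 = 5.67×10⁻⁸ × 1.33×10^12 / 5.547 = 13600 W/m².

q ≈ 13600 W/m²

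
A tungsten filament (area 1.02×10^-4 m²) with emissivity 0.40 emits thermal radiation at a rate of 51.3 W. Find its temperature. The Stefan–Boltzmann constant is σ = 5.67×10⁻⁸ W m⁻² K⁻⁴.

T ≈ 2170 K

From P = εσAT⁴, T = (P / εσA)^(1/4) = (51.3 / (0.40 × 5.67×10⁻⁸ × 1.02×10^-4))^(1/4).
T = (2.22×10^13)^(1/4) = 2170 K.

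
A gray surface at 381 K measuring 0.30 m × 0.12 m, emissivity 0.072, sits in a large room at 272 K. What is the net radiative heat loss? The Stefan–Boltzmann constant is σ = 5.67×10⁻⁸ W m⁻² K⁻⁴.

A = 0.30 × 0.12 = 0.0360 m².
Q = εσA(T⁴ − T_s⁴). T⁴ − T_s⁴ = (381)⁴ − (272)⁴ = 2.11×10^10 − 5.47×10^9 = 1.56×10^10 K⁴.
Q = 0.072 × 5.67×10⁻⁸ × 0.0360 × 1.56×10^10 = 2.29 W.

Q ≈ 2.29 W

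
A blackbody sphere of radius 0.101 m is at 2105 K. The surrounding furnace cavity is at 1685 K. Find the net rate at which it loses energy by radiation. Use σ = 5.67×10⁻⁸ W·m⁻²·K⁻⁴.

A = 4πr² = 4π × (0.101)² = 0.128 m².
Q = σA(T⁴ − T_s⁴). T⁴ − T_s⁴ = (2105)⁴ − (1685)⁴ = 1.96×10^13 − 8.06×10^12 = 1.16×10^13 K⁴.
Q = 5.67×10⁻⁸ × 0.128 × 1.16×10^13 = 84100 W.

Q ≈ 84100 W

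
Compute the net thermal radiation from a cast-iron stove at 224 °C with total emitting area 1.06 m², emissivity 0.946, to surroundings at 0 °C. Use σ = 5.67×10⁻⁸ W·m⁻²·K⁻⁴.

Q ≈ 3150 W

Convert: 224 °C = 497 K; 0 °C = 273 K.
Q = εσA(T⁴ − T_s⁴). T⁴ − T_s⁴ = (497)⁴ − (273)⁴ = 6.10×10^10 − 5.55×10^9 = 5.55×10^10 K⁴.
Q = 0.946 × 5.67×10⁻⁸ × 1.06 × 5.55×10^10 = 3150 W.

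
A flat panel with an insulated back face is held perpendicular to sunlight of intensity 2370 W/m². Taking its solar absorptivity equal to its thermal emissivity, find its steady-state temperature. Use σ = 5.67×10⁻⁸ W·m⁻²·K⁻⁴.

T ≈ 452 K

Absorbed flux αS = emitted flux εσT⁴ (one radiating face); with α = ε, T = (S/σ)^(1/4).
T = (2370 / 5.67×10⁻⁸)^(1/4) = (4.18×10^10)^(1/4).
T = 452 K.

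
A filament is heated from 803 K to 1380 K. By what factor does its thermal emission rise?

P ∝ T⁴, so the ratio is (1380/803)⁴ = (1.719)⁴ = 8.72.

ratio ≈ 8.72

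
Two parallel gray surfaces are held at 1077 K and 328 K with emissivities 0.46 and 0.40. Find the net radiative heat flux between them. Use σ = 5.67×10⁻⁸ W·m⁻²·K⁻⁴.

q ≈ 20600 W/m²

For two large parallel gray plates, q = σ(T₁⁴ − T₂⁴) / (1/ε₁ + 1/ε₂ − 1).
1/ε₁ + 1/ε₂ − 1 = 1/0.46 + 1/0.40 − 1 = 3.674.
T₁⁴ − T₂⁴ = 1.35×10^12 − 1.16×10^10 = 1.33×10^12 K⁴.
q = 5.67×10⁻⁸ × 1.33×10^12 / 3.674 = 20600 W/m².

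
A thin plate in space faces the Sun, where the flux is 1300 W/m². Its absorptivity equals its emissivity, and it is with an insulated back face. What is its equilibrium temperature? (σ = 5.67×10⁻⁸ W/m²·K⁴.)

T ≈ 389 K

Absorbed flux αS = emitted flux εσT⁴ (one radiating face); with α = ε, T = (S/σ)^(1/4).
T = (1300 / 5.67×10⁻⁸)^(1/4) = (2.29×10^10)^(1/4).
T = 389 K.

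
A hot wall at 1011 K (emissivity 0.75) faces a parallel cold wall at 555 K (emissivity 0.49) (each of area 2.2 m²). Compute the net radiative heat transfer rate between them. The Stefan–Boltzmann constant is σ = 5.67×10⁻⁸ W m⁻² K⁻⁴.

Q ≈ 49900 W

For two large parallel gray plates, q = σ(T₁⁴ − T₂⁴) / (1/ε₁ + 1/ε₂ − 1).
1/ε₁ + 1/ε₂ − 1 = 1/0.75 + 1/0.49 − 1 = 2.374.
T₁⁴ − T₂⁴ = 1.04×10^12 − 9.49×10^10 = 9.50×10^11 K⁴.
q = 5.67×10⁻⁸ × 9.50×10^11 / 2.374 = 22700 W/m².
Q = q·A = 22700 × 2.2 = 49900 W.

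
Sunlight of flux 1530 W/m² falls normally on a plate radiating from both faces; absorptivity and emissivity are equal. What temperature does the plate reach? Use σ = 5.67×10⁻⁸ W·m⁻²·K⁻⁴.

Absorbed flux αS = emitted flux 2εσT⁴ per unit area; with α = ε this gives T = (S/2σ)^(1/4).
T = (1530 / (2 × 5.67×10⁻⁸))^(1/4) = (1.35×10^10)^(1/4).
T = 341 K.

T ≈ 341 K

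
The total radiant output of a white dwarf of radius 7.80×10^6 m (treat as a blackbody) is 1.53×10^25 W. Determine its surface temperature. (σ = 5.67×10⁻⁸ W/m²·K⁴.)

A = 4πr² = 4π × (7.80×10^6)² = 7.65×10^14 m².
From P = σAT⁴, T = (P / σA)^(1/4) = (1.53×10^25 / (5.67×10⁻⁸ × 7.65×10^14))^(1/4).
T = (3.53×10^17)^(1/4) = 24400 K.

T ≈ 24400 K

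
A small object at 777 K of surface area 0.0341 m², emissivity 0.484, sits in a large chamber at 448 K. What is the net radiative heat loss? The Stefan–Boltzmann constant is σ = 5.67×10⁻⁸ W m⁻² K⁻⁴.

Q ≈ 303 W

Q = εσA(T⁴ − T_s⁴). T⁴ − T_s⁴ = (777)⁴ − (448)⁴ = 3.64×10^11 − 4.03×10^10 = 3.24×10^11 K⁴.
Q = 0.484 × 5.67×10⁻⁸ × 0.0341 × 3.24×10^11 = 303 W.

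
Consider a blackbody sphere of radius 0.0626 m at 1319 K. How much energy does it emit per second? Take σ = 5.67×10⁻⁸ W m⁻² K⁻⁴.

A = 4πr² = 4π × (0.0626)² = 0.0492 m².
P = σAT⁴ = 5.67×10⁻⁸ × 0.0492 × (1319)⁴ = 5.67×10⁻⁸ × 0.0492 × 3.03×10^12.
P = 8450 W.

P ≈ 8450 W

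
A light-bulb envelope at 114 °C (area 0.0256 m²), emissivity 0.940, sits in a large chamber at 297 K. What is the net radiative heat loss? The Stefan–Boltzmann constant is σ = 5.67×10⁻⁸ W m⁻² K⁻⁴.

Q ≈ 20.0 W

Convert: 114 °C = 387 K.
Q = εσA(T⁴ − T_s⁴). T⁴ − T_s⁴ = (387)⁴ − (297)⁴ = 2.24×10^10 − 7.78×10^9 = 1.46×10^10 K⁴.
Q = 0.940 × 5.67×10⁻⁸ × 0.0256 × 1.46×10^10 = 20.0 W.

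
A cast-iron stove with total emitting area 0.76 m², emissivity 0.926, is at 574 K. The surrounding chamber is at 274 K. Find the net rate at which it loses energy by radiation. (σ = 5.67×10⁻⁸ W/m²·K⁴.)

Q ≈ 4110 W

Q = εσA(T⁴ − T_s⁴). T⁴ − T_s⁴ = (574)⁴ − (274)⁴ = 1.09×10^11 − 5.64×10^9 = 1.03×10^11 K⁴.
Q = 0.926 × 5.67×10⁻⁸ × 0.760 × 1.03×10^11 = 4110 W.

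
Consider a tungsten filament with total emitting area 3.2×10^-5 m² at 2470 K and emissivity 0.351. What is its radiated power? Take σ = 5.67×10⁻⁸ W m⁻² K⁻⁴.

P ≈ 23.7 W

Stefan–Boltzmann: P = εσAT⁴ = 0.351 × 5.67×10⁻⁸ × 3.20×10^-5 × (2470)⁴ = 0.351 × 5.67×10⁻⁸ × 3.20×10^-5 × 3.72×10^13.
P = 23.7 W.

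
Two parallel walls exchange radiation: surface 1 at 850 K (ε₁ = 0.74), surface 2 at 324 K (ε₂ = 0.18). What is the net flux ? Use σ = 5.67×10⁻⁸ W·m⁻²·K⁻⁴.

For two large parallel gray plates, q = σ(T₁⁴ − T₂⁴) / (1/ε₁ + 1/ε₂ − 1).
1/ε₁ + 1/ε₂ − 1 = 1/0.74 + 1/0.18 − 1 = 5.907.
T₁⁴ − T₂⁴ = 5.22×10^11 − 1.10×10^10 = 5.11×10^11 K⁴.
q = 5.67×10⁻⁸ × 5.11×10^11 / 5.907 = 4900 W/m².

q ≈ 4900 W/m²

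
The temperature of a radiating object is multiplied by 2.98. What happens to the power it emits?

P ∝ T⁴, so the power scales as (2.98)⁴ = 78.9.

factor ≈ 78.9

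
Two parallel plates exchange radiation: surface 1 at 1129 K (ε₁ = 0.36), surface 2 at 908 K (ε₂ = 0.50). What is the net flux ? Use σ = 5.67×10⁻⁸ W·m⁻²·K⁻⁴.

q ≈ 14200 W/m²

For two large parallel gray plates, q = σ(T₁⁴ − T₂⁴) / (1/ε₁ + 1/ε₂ − 1).
1/ε₁ + 1/ε₂ − 1 = 1/0.36 + 1/0.50 − 1 = 3.778.
T₁⁴ − T₂⁴ = 1.62×10^12 − 6.80×10^11 = 9.45×10^11 K⁴.
q = 5.67×10⁻⁸ × 9.45×10^11 / 3.778 = 14200 W/m².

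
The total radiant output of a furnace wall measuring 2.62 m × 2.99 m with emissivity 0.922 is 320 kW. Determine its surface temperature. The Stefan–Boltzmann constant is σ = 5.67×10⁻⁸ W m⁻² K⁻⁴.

A = 2.62 × 2.99 = 7.83 m².
From P = εσAT⁴, T = (P / εσA)^(1/4) = (3.20×10^5 / (0.922 × 5.67×10⁻⁸ × 7.83))^(1/4).
T = (7.81×10^11)^(1/4) = 940 K.

T ≈ 940 K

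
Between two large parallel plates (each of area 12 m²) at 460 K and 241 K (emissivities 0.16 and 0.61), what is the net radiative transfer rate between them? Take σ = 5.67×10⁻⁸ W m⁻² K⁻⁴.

For two large parallel gray plates, q = σ(T₁⁴ − T₂⁴) / (1/ε₁ + 1/ε₂ − 1).
1/ε₁ + 1/ε₂ − 1 = 1/0.16 + 1/0.61 − 1 = 6.889.
T₁⁴ − T₂⁴ = 4.48×10^10 − 3.37×10^9 = 4.14×10^10 K⁴.
q = 5.67×10⁻⁸ × 4.14×10^10 / 6.889 = 341 W/m².
Q = q·A = 341 × 12 = 4090 W.

Q ≈ 4090 W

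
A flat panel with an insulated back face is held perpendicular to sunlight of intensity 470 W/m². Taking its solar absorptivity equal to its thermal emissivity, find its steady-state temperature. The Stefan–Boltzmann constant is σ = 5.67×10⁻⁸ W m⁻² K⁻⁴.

Absorbed flux αS = emitted flux εσT⁴ (one radiating face); with α = ε, T = (S/σ)^(1/4).
T = (470 / 5.67×10⁻⁸)^(1/4) = (8.29×10^9)^(1/4).
T = 302 K.

T ≈ 302 K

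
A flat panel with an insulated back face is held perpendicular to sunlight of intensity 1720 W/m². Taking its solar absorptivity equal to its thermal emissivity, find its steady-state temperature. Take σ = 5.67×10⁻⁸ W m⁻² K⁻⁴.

T ≈ 417 K

Absorbed flux αS = emitted flux εσT⁴ (one radiating face); with α = ε, T = (S/σ)^(1/4).
T = (1720 / 5.67×10⁻⁸)^(1/4) = (3.03×10^10)^(1/4).
T = 417 K.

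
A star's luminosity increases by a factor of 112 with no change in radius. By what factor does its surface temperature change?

factor ≈ 3.25

P ∝ T⁴ ⇒ T ∝ P^(1/4), so T scales by (112)^(1/4) = 3.25.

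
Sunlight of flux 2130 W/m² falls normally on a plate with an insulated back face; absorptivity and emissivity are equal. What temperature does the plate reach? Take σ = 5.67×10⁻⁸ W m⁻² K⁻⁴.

T ≈ 440 K

Absorbed flux αS = emitted flux εσT⁴ (one radiating face); with α = ε, T = (S/σ)^(1/4).
T = (2130 / 5.67×10⁻⁸)^(1/4) = (3.76×10^10)^(1/4).
T = 440 K.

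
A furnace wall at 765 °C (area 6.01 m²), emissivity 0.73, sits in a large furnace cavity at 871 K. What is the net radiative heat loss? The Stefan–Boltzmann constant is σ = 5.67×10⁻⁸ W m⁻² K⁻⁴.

Convert: 765 °C = 1038 K.
Q = εσA(T⁴ − T_s⁴). T⁴ − T_s⁴ = (1038)⁴ − (871)⁴ = 1.16×10^12 − 5.76×10^11 = 5.85×10^11 K⁴.
Q = 0.73 × 5.67×10⁻⁸ × 6.01 × 5.85×10^11 = 1.46×10^5 W.

Q ≈ 1.46×10^5 W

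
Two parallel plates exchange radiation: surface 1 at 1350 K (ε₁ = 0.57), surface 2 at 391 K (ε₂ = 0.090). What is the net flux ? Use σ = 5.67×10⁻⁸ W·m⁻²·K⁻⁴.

q ≈ 15800 W/m²

For two large parallel gray plates, q = σ(T₁⁴ − T₂⁴) / (1/ε₁ + 1/ε₂ − 1).
1/ε₁ + 1/ε₂ − 1 = 1/0.57 + 1/0.090 − 1 = 11.87.
T₁⁴ − T₂⁴ = 3.32×10^12 − 2.34×10^10 = 3.30×10^12 K⁴.
q = 5.67×10⁻⁸ × 3.30×10^12 / 11.87 = 15800 W/m².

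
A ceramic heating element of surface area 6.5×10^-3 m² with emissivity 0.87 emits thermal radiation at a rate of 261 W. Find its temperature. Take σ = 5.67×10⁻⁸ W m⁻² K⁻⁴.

From P = εσAT⁴, T = (P / εσA)^(1/4) = (261 / (0.87 × 5.67×10⁻⁸ × 6.50×10^-3))^(1/4).
T = (8.14×10^11)^(1/4) = 950 K.

T ≈ 950 K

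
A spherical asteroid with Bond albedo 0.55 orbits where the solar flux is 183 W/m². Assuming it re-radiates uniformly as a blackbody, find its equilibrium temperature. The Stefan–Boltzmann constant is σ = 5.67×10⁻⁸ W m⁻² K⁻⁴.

T ≈ 138 K

Power absorbed = (1−a)S·πR²; power emitted = 4πR²σT⁴. Equating and cancelling πR²:
T = ((1−a)S / 4σ)^(1/4) = (82.3 / (4 × 5.67×10⁻⁸))^(1/4) = (3.63×10^8)^(1/4).
T = 138 K.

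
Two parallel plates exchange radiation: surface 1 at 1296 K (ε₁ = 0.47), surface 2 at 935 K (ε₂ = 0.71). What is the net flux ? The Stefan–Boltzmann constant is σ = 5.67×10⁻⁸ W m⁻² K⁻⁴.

For two large parallel gray plates, q = σ(T₁⁴ − T₂⁴) / (1/ε₁ + 1/ε₂ − 1).
1/ε₁ + 1/ε₂ − 1 = 1/0.47 + 1/0.71 − 1 = 2.536.
T₁⁴ − T₂⁴ = 2.82×10^12 − 7.64×10^11 = 2.06×10^12 K⁴.
q = 5.67×10⁻⁸ × 2.06×10^12 / 2.536 = 46000 W/m².

q ≈ 46000 W/m²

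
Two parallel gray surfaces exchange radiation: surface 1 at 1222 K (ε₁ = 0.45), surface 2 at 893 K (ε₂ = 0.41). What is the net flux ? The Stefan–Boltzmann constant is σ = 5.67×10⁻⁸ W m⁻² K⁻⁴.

For two large parallel gray plates, q = σ(T₁⁴ − T₂⁴) / (1/ε₁ + 1/ε₂ − 1).
1/ε₁ + 1/ε₂ − 1 = 1/0.45 + 1/0.41 − 1 = 3.661.
T₁⁴ − T₂⁴ = 2.23×10^12 − 6.36×10^11 = 1.59×10^12 K⁴.
q = 5.67×10⁻⁸ × 1.59×10^12 / 3.661 = 24700 W/m².

q ≈ 24700 W/m²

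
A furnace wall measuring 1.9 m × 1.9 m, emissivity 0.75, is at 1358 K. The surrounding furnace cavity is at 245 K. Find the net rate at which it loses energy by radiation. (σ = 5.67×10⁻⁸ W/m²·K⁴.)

Q ≈ 5.22×10^5 W

A = 1.9 × 1.9 = 3.61 m².
Q = εσA(T⁴ − T_s⁴). T⁴ − T_s⁴ = (1358)⁴ − (245)⁴ = 3.40×10^12 − 3.60×10^9 = 3.40×10^12 K⁴.
Q = 0.75 × 5.67×10⁻⁸ × 3.61 × 3.40×10^12 = 5.22×10^5 W.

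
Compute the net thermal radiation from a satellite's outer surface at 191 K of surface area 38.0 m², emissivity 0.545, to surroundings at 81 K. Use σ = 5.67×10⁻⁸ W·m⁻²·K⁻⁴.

Q = εσA(T⁴ − T_s⁴). T⁴ − T_s⁴ = (191)⁴ − (81)⁴ = 1.33×10^9 − 4.30×10^7 = 1.29×10^9 K⁴.
Q = 0.545 × 5.67×10⁻⁸ × 38.0 × 1.29×10^9 = 1510 W.

Q ≈ 1510 W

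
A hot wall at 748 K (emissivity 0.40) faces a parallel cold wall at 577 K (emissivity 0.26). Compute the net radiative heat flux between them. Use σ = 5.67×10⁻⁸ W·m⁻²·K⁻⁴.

q ≈ 2140 W/m²

For two large parallel gray plates, q = σ(T₁⁴ − T₂⁴) / (1/ε₁ + 1/ε₂ − 1).
1/ε₁ + 1/ε₂ − 1 = 1/0.40 + 1/0.26 − 1 = 5.346.
T₁⁴ − T₂⁴ = 3.13×10^11 − 1.11×10^11 = 2.02×10^11 K⁴.
q = 5.67×10⁻⁸ × 2.02×10^11 / 5.346 = 2140 W/m².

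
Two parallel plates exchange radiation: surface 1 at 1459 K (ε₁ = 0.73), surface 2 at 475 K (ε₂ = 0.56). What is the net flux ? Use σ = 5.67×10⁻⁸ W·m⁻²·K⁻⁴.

For two large parallel gray plates, q = σ(T₁⁴ − T₂⁴) / (1/ε₁ + 1/ε₂ − 1).
1/ε₁ + 1/ε₂ − 1 = 1/0.73 + 1/0.56 − 1 = 2.156.
T₁⁴ − T₂⁴ = 4.53×10^12 − 5.09×10^10 = 4.48×10^12 K⁴.
q = 5.67×10⁻⁸ × 4.48×10^12 / 2.156 = 1.18×10^5 W/m².

q ≈ 1.18×10^5 W/m²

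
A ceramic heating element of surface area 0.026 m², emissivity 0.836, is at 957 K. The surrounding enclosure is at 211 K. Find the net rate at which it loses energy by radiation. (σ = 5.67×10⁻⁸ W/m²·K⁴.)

Q = εσA(T⁴ − T_s⁴). T⁴ − T_s⁴ = (957)⁴ − (211)⁴ = 8.39×10^11 − 1.98×10^9 = 8.37×10^11 K⁴.
Q = 0.836 × 5.67×10⁻⁸ × 0.0260 × 8.37×10^11 = 1030 W.

Q ≈ 1030 W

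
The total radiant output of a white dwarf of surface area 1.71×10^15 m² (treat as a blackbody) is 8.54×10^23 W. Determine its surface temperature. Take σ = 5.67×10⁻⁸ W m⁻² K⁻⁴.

From P = σAT⁴, T = (P / σA)^(1/4) = (8.54×10^23 / (5.67×10⁻⁸ × 1.71×10^15))^(1/4).
T = (8.81×10^15)^(1/4) = 9690 K.

T ≈ 9690 K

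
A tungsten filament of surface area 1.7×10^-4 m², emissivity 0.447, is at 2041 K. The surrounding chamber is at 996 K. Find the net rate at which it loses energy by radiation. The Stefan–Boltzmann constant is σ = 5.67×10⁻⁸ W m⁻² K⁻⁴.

Q = εσA(T⁴ − T_s⁴). T⁴ − T_s⁴ = (2041)⁴ − (996)⁴ = 1.74×10^13 − 9.84×10^11 = 1.64×10^13 K⁴.
Q = 0.447 × 5.67×10⁻⁸ × 1.70×10^-4 × 1.64×10^13 = 70.5 W.

Q ≈ 70.5 W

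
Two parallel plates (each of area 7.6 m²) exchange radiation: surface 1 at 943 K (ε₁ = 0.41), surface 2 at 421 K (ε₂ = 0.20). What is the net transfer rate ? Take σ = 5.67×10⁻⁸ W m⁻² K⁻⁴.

For two large parallel gray plates, q = σ(T₁⁴ − T₂⁴) / (1/ε₁ + 1/ε₂ − 1).
1/ε₁ + 1/ε₂ − 1 = 1/0.41 + 1/0.20 − 1 = 6.439.
T₁⁴ − T₂⁴ = 7.91×10^11 − 3.14×10^10 = 7.59×10^11 K⁴.
q = 5.67×10⁻⁸ × 7.59×10^11 / 6.439 = 6690 W/m².
Q = q·A = 6690 × 7.6 = 50800 W.

Q ≈ 50800 W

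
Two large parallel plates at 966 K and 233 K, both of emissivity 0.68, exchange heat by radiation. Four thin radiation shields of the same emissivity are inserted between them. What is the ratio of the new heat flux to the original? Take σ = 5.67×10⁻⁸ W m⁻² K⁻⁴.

ratio ≈ 0.200

With N identical shields there are N+1 = 5 gaps in series, each with the same radiative resistance, so the flux falls to 1/(N+1) of its unshielded value.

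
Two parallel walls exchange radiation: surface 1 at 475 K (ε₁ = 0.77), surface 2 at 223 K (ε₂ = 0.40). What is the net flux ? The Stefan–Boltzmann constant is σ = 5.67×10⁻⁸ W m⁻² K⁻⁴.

For two large parallel gray plates, q = σ(T₁⁴ − T₂⁴) / (1/ε₁ + 1/ε₂ − 1).
1/ε₁ + 1/ε₂ − 1 = 1/0.77 + 1/0.40 − 1 = 2.799.
T₁⁴ − T₂⁴ = 5.09×10^10 − 2.47×10^9 = 4.84×10^10 K⁴.
q = 5.67×10⁻⁸ × 4.84×10^10 / 2.799 = 981 W/m².

q ≈ 981 W/m²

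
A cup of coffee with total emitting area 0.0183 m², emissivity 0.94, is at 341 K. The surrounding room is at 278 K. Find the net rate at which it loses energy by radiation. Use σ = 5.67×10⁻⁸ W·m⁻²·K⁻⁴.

Q = εσA(T⁴ − T_s⁴). T⁴ − T_s⁴ = (341)⁴ − (278)⁴ = 1.35×10^10 − 5.97×10^9 = 7.55×10^9 K⁴.
Q = 0.94 × 5.67×10⁻⁸ × 0.0183 × 7.55×10^9 = 7.36 W.

Q ≈ 7.36 W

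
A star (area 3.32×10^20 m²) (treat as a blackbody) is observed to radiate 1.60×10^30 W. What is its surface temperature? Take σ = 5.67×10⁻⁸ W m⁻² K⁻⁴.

From P = σAT⁴, T = (P / σA)^(1/4) = (1.60×10^30 / (5.67×10⁻⁸ × 3.32×10^20))^(1/4).
T = (8.50×10^16)^(1/4) = 17100 K.

T ≈ 17100 K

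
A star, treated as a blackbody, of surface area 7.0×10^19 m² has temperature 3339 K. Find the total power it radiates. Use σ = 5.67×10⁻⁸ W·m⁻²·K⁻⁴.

P = σAT⁴ = 5.67×10⁻⁸ × 7.00×10^19 × (3339)⁴ = 5.67×10⁻⁸ × 7.00×10^19 × 1.24×10^14.
P = 4.93×10^26 W.

P ≈ 4.93×10^26 W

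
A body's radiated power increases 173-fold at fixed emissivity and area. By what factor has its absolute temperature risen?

P ∝ T⁴ ⇒ T ∝ P^(1/4), so T scales by (173)^(1/4) = 3.63.

factor ≈ 3.63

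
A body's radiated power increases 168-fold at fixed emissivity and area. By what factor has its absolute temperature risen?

P ∝ T⁴ ⇒ T ∝ P^(1/4), so T scales by (168)^(1/4) = 3.60.

factor ≈ 3.60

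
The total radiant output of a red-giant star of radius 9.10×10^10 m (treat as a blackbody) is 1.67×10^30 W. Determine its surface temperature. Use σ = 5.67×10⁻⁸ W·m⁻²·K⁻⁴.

A = 4πr² = 4π × (9.10×10^10)² = 1.04×10^23 m².
From P = σAT⁴, T = (P / σA)^(1/4) = (1.67×10^30 / (5.67×10⁻⁸ × 1.04×10^23))^(1/4).
T = (2.83×10^14)^(1/4) = 4100 K.

T ≈ 4100 K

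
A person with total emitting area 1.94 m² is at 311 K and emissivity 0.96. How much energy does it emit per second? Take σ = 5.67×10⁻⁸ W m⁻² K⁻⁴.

Stefan–Boltzmann: P = εσAT⁴ = 0.96 × 5.67×10⁻⁸ × 1.94 × (311)⁴ = 0.96 × 5.67×10⁻⁸ × 1.94 × 9.35×10^9.
P = 988 W.

P ≈ 988 W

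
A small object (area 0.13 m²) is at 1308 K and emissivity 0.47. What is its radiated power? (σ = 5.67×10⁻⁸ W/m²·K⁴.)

P ≈ 10100 W

P = εσAT⁴ = 0.47 × 5.67×10⁻⁸ × 0.130 × (1308)⁴ = 0.47 × 5.67×10⁻⁸ × 0.130 × 2.93×10^12.
P = 10100 W.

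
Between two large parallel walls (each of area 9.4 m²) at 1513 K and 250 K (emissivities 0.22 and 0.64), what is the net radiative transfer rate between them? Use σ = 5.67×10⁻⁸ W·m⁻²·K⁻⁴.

For two large parallel gray plates, q = σ(T₁⁴ − T₂⁴) / (1/ε₁ + 1/ε₂ − 1).
1/ε₁ + 1/ε₂ − 1 = 1/0.22 + 1/0.64 − 1 = 5.108.
T₁⁴ − T₂⁴ = 5.24×10^12 − 3.91×10^9 = 5.24×10^12 K⁴.
q = 5.67×10⁻⁸ × 5.24×10^12 / 5.108 = 58100 W/m².
Q = q·A = 58100 × 9.4 = 5.46×10^5 W.

Q ≈ 5.46×10^5 W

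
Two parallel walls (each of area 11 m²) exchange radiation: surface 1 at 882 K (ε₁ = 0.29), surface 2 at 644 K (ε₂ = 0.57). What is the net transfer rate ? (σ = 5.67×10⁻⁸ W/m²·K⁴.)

Q ≈ 64300 W

For two large parallel gray plates, q = σ(T₁⁴ − T₂⁴) / (1/ε₁ + 1/ε₂ − 1).
1/ε₁ + 1/ε₂ − 1 = 1/0.29 + 1/0.57 − 1 = 4.203.
T₁⁴ − T₂⁴ = 6.05×10^11 − 1.72×10^11 = 4.33×10^11 K⁴.
q = 5.67×10⁻⁸ × 4.33×10^11 / 4.203 = 5840 W/m².
Q = q·A = 5840 × 11 = 64300 W.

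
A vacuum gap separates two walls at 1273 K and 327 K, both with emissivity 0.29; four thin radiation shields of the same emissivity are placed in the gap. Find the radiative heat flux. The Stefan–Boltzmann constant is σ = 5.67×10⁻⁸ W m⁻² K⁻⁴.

Each of the 5 gaps contributes resistance (2/ε − 1) = 2/0.29 − 1 = 5.897; total = 29.48.
q = σ(T₁⁴ − T₂⁴) / 29.48 = 5.67×10⁻⁸ × 2.61×10^12 / 29.48 = 5030 W/m².

q ≈ 5030 W/m²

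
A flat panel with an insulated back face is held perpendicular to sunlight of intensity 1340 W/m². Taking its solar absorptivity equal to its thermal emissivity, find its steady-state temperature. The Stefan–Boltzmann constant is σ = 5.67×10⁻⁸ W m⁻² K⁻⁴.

T ≈ 392 K

Absorbed flux αS = emitted flux εσT⁴ (one radiating face); with α = ε, T = (S/σ)^(1/4).
T = (1340 / 5.67×10⁻⁸)^(1/4) = (2.36×10^10)^(1/4).
T = 392 K.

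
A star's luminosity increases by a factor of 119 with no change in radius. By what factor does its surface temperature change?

P ∝ T⁴ ⇒ T ∝ P^(1/4), so T scales by (119)^(1/4) = 3.30.

factor ≈ 3.30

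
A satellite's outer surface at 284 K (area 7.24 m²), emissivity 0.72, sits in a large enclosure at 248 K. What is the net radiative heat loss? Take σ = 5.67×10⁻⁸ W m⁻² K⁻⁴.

Q = εσA(T⁴ − T_s⁴). T⁴ − T_s⁴ = (284)⁴ − (248)⁴ = 6.51×10^9 − 3.78×10^9 = 2.72×10^9 K⁴.
Q = 0.72 × 5.67×10⁻⁸ × 7.24 × 2.72×10^9 = 805 W.

Q ≈ 805 W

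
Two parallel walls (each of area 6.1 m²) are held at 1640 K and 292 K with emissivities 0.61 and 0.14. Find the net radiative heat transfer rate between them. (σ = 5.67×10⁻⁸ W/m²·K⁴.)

Q ≈ 3.21×10^5 W

For two large parallel gray plates, q = σ(T₁⁴ − T₂⁴) / (1/ε₁ + 1/ε₂ − 1).
1/ε₁ + 1/ε₂ − 1 = 1/0.61 + 1/0.14 − 1 = 7.782.
T₁⁴ − T₂⁴ = 7.23×10^12 − 7.27×10^9 = 7.23×10^12 K⁴.
q = 5.67×10⁻⁸ × 7.23×10^12 / 7.782 = 52700 W/m².
Q = q·A = 52700 × 6.1 = 3.21×10^5 W.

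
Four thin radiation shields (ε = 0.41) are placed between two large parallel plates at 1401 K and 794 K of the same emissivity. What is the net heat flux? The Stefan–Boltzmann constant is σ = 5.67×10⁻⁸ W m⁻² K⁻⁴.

q ≈ 10100 W/m²

Each of the 5 gaps contributes resistance (2/ε − 1) = 2/0.41 − 1 = 3.878; total = 19.39.
q = σ(T₁⁴ − T₂⁴) / 19.39 = 5.67×10⁻⁸ × 3.46×10^12 / 19.39 = 10100 W/m².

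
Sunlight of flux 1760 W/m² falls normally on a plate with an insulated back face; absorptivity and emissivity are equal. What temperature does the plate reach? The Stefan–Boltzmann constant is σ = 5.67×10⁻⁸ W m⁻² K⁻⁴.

Absorbed flux αS = emitted flux εσT⁴ (one radiating face); with α = ε, T = (S/σ)^(1/4).
T = (1760 / 5.67×10⁻⁸)^(1/4) = (3.10×10^10)^(1/4).
T = 420 K.

T ≈ 420 K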